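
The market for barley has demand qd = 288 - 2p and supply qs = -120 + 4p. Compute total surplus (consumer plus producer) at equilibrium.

Total surplus = 8664

Equilibrium: 288 - 2p = -120 + 4p gives p* = 68, q* = 152.
Demand choke price: p = 144; supply starts at p = 30.
CS = ½(144 − 68)(152) = 5776; PS = ½(68 − 30)(152) = 2888.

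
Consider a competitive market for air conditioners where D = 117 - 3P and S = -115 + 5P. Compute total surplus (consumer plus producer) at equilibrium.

Total surplus = 240

Equilibrium: 117 - 3P = -115 + 5P gives P* = 29, Q* = 30.
Demand choke price: P = 39; supply starts at P = 23.
CS = ½(39 − 29)(30) = 150; PS = ½(29 − 23)(30) = 90.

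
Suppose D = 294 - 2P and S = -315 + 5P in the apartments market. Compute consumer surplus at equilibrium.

Consumer surplus = 3600

Equilibrium: 294 - 2P = -315 + 5P gives P* = 87, Q* = 120.
Demand choke price (D = 0): P = 147.
CS = ½(147 − 87)(120) = 3600.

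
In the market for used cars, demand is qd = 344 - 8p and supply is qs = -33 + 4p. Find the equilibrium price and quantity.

Set qd = qs: 344 - 8p = -33 + 4p.
377 = 12p, so p* = 377/12.
q* = 344 − 8(377/12) = 278/3.

p* = 377/12, q* = 278/3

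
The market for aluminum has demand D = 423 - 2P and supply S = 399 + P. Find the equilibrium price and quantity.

P* = 8, Q* = 407

Set D = S: 423 - 2P = 399 + P.
24 = 3P, so P* = 8.
Q* = 423 − 2(8) = 407.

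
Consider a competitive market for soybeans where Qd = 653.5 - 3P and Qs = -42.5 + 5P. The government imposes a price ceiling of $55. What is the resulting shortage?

Shortage = 256

Equilibrium price would be P* = 87, so the ceiling at 55 binds.
At P = 55: Qd = 653.5 − 3(55) = 488.5, Qs = -42.5 + 5(55) = 232.5.
Shortage = 488.5 − 232.5 = 256.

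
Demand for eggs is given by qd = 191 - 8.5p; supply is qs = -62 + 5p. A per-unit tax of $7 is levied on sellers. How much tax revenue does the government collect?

Tax revenue = 203/3

Pre-tax equilibrium: p* = 506/27, q* = 856/27.
Tax on sellers shifts supply to qs = -62 + 5(p − 7) = -97 + 5p.
191 - 8.5p = -97 + 5p gives buyer price pb = 64/3; sellers receive ps = 64/3 − 7 = 43/3.
New quantity: q = 191 − 8.5(64/3) = 29/3.
Revenue = 7 × 29/3 = 203/3.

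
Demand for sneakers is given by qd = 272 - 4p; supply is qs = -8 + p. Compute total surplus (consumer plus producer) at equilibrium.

Equilibrium: 272 - 4p = -8 + p gives p* = 56, q* = 48.
Demand choke price: p = 68; supply starts at p = 8.
CS = ½(68 − 56)(48) = 288; PS = ½(56 − 8)(48) = 1152.

Total surplus = 1440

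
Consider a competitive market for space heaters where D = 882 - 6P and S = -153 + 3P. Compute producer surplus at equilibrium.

Equilibrium: 882 - 6P = -153 + 3P gives P* = 115, Q* = 192.
Supply starts at P = 51 (where S = 0).
PS = ½(115 − 51)(192) = 6144.

Producer surplus = 6144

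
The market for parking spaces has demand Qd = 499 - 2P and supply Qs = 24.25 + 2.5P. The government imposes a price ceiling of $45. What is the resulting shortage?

Shortage = 272.25

Equilibrium price would be P* = 105.5, so the ceiling at 45 binds.
At P = 45: Qd = 499 − 2(45) = 409, Qs = 24.25 + 2.5(45) = 136.75.
Shortage = 409 − 136.75 = 272.25.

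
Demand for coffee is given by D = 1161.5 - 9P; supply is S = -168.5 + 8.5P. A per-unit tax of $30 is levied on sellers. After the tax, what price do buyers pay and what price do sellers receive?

Buyers pay 634/7, sellers receive 424/7

Pre-tax equilibrium: P* = 76, Q* = 477.5.
Tax on sellers shifts supply to S = -168.5 + 8.5(P − 30) = -423.5 + 8.5P.
1161.5 - 9P = -423.5 + 8.5P gives buyer price Pb = 634/7; sellers receive Ps = 634/7 − 30 = 424/7.
New quantity: Q = 1161.5 − 9(634/7) = 4849/14.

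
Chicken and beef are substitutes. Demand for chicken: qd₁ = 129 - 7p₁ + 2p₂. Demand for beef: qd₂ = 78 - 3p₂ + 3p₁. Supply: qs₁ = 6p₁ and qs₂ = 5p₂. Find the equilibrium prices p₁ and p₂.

Market 1: 129 - 7p₁ + 2p₂ = 6p₁ → 13p₁ - 2p₂ = 129.
Market 2: 8p₂ - 3p₁ = 78.
Eliminating p₂: 8×(1) + 2×(2) gives 98p₁ = 1188, so p₁ = 594/49.
Back-substitute into (2): p₂ = (78 + 3×594/49) / 8 = 1401/98.

p₁ = 594/49, p₂ = 1401/98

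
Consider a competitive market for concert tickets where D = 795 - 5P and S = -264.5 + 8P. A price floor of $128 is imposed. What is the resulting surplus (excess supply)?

Surplus = 604.5

Equilibrium price would be P* = 81.5, so the floor at 128 binds.
At P = 128: D = 155, S = 759.5.
Surplus = 759.5 − 155 = 604.5.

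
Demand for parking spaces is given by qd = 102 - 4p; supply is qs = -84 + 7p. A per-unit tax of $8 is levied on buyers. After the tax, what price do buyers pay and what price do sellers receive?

Pre-tax equilibrium: p* = 186/11, q* = 378/11.
Tax on buyers shifts demand to qd = 102 − 4(p + 8) = 70 - 4p.
70 - 4p = -84 + 7p gives seller price ps = 14; buyers pay pb = 14 + 8 = 22.
New quantity: q = 102 − 4(22) = 14.

Buyers pay $22, sellers receive $14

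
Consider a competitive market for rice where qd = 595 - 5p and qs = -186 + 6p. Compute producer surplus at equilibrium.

Equilibrium: 595 - 5p = -186 + 6p gives p* = 71, q* = 240.
Supply starts at p = 31 (where qs = 0).
PS = ½(71 − 31)(240) = 4800.

Producer surplus = 4800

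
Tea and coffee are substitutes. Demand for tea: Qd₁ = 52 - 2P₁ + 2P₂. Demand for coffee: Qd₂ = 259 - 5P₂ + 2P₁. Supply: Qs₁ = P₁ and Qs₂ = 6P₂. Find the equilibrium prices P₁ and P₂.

Market 1: 52 - 2P₁ + 2P₂ = P₁ → 3P₁ - 2P₂ = 52.
Market 2: 11P₂ - 2P₁ = 259.
Eliminating P₂: 11×(1) + 2×(2) gives 29P₁ = 1090, so P₁ = 1090/29.
Back-substitute into (2): P₂ = (259 + 2×1090/29) / 11 = 881/29.

P₁ = 1090/29, P₂ = 881/29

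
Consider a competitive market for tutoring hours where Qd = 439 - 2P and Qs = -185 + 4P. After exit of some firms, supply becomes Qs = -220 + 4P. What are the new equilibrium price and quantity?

Original equilibrium: P* = 104, Q* = 231.
New equilibrium: 439 - 2P = -220 + 4P, so 659 = 6P and P' = 659/6; Q' = 439 − 2(659/6) = 658/3.

P' = 659/6, Q' = 658/3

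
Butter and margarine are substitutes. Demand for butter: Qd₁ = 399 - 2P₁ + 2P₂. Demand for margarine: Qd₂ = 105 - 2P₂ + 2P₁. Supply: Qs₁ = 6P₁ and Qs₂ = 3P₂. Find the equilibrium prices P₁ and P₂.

P₁ = 61.25, P₂ = 45.5

Market 1: 399 - 2P₁ + 2P₂ = 6P₁ → 8P₁ - 2P₂ = 399.
Market 2: 5P₂ - 2P₁ = 105.
Eliminating P₂: 5×(1) + 2×(2) gives 36P₁ = 2205, so P₁ = 61.25.
Back-substitute into (2): P₂ = (105 + 2×61.25) / 5 = 45.5.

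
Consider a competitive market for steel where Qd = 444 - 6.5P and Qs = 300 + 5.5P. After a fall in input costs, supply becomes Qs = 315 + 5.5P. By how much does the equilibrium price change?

Original equilibrium: P* = 12, Q* = 366.
New equilibrium: 444 - 6.5P = 315 + 5.5P, so 129 = 12P and P' = 10.75; Q' = 444 − 6.5(10.75) = 374.125.
Change in price: 10.75 − 12 = -1.25.

ΔP = -1.25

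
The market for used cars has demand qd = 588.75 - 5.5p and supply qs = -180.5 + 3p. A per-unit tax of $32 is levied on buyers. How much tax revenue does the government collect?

Pre-tax equilibrium: p* = 90.5, q* = 91.
Tax on buyers shifts demand to qd = 588.75 − 5.5(p + 32) = 412.75 - 5.5p.
412.75 - 5.5p = -180.5 + 3p gives seller price ps = 2373/34; buyers pay pb = 2373/34 + 32 = 3461/34.
New quantity: q = 588.75 − 5.5(3461/34) = 491/17.
Revenue = 32 × 491/17 = 15712/17.

Tax revenue = 15712/17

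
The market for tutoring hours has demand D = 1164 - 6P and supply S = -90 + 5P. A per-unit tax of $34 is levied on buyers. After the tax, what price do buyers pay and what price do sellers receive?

Buyers pay 1424/11, sellers receive 1050/11

Pre-tax equilibrium: P* = 114, Q* = 480.
Tax on buyers shifts demand to D = 1164 − 6(P + 34) = 960 - 6P.
960 - 6P = -90 + 5P gives seller price Ps = 1050/11; buyers pay Pb = 1050/11 + 34 = 1424/11.
New quantity: Q = 1164 − 6(1424/11) = 4260/11.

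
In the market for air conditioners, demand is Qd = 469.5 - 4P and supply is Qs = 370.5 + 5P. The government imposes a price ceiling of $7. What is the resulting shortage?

Shortage = 36

Equilibrium price would be P* = 11, so the ceiling at 7 binds.
At P = 7: Qd = 469.5 − 4(7) = 441.5, Qs = 370.5 + 5(7) = 405.5.
Shortage = 441.5 − 405.5 = 36.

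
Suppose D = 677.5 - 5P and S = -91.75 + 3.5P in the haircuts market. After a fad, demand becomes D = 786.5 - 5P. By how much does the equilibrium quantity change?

ΔQ = 763/17

Original equilibrium: P* = 90.5, Q* = 225.
New equilibrium: 786.5 - 5P = -91.75 + 3.5P, so 878.25 = 8.5P and P' = 3513/34; Q' = 786.5 − 5(3513/34) = 4588/17.
Change in quantity: 4588/17 − 225 = 763/17.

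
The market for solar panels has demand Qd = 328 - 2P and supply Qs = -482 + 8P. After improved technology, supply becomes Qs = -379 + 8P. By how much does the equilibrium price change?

ΔP = -10.3

Original equilibrium: P* = 81, Q* = 166.
New equilibrium: 328 - 2P = -379 + 8P, so 707 = 10P and P' = 70.7; Q' = 328 − 2(70.7) = 186.6.
Change in price: 70.7 − 81 = -10.3.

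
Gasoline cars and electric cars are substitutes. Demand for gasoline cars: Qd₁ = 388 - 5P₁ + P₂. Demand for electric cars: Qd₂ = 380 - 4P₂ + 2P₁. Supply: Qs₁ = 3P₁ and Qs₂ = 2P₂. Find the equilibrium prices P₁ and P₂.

Market 1: 388 - 5P₁ + P₂ = 3P₁ → 8P₁ - P₂ = 388.
Market 2: 6P₂ - 2P₁ = 380.
Eliminating P₂: 6×(1) + 1×(2) gives 46P₁ = 2708, so P₁ = 1354/23.
Back-substitute into (2): P₂ = (380 + 2×1354/23) / 6 = 1908/23.

P₁ = 1354/23, P₂ = 1908/23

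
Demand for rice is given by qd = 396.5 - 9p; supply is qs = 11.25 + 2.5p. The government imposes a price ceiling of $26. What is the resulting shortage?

Shortage = 86.25

Equilibrium price would be p* = 33.5, so the ceiling at 26 binds.
At p = 26: qd = 396.5 − 9(26) = 162.5, qs = 11.25 + 2.5(26) = 76.25.
Shortage = 162.5 − 76.25 = 86.25.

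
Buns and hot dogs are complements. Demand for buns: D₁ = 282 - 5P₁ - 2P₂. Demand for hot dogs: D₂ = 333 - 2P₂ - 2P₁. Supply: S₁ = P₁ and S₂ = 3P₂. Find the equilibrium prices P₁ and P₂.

Market 1: 282 - 5P₁ - 2P₂ = P₁ → 6P₁ + 2P₂ = 282.
Market 2: 5P₂ + 2P₁ = 333.
Eliminating P₂: 5×(1) − 2×(2) gives 26P₁ = 744, so P₁ = 372/13.
Back-substitute into (2): P₂ = (333 − 2×372/13) / 5 = 717/13.

P₁ = 372/13, P₂ = 717/13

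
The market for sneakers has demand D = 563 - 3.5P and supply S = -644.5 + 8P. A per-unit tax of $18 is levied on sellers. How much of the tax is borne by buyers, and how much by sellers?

Pre-tax equilibrium: P* = 105, Q* = 195.5.
Tax on sellers shifts supply to S = -644.5 + 8(P − 18) = -788.5 + 8P.
563 - 3.5P = -788.5 + 8P gives buyer price Pb = 2703/23; sellers receive Ps = 2703/23 − 18 = 2289/23.
New quantity: Q = 563 − 3.5(2703/23) = 6977/46.
Buyer burden = 2703/23 − 105 = 288/23; seller burden = 105 − 2289/23 = 126/23.

Buyers bear 288/23, sellers bear 126/23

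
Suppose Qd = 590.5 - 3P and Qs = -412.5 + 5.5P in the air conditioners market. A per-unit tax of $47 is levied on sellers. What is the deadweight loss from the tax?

Deadweight loss = 72897/34

Pre-tax equilibrium: P* = 118, Q* = 236.5.
Tax on sellers shifts supply to Qs = -412.5 + 5.5(P − 47) = -671 + 5.5P.
590.5 - 3P = -671 + 5.5P gives buyer price Pb = 2523/17; sellers receive Ps = 2523/17 − 47 = 1724/17.
New quantity: Q = 590.5 − 3(2523/17) = 4939/34.
DWL = ½ × 47 × (236.5 − 4939/34) = 72897/34.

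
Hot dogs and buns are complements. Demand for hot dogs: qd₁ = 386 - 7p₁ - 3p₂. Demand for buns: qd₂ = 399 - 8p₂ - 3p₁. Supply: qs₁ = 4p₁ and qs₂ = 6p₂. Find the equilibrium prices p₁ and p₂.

Market 1: 386 - 7p₁ - 3p₂ = 4p₁ → 11p₁ + 3p₂ = 386.
Market 2: 14p₂ + 3p₁ = 399.
Eliminating p₂: 14×(1) − 3×(2) gives 145p₁ = 4207, so p₁ = 4207/145.
Back-substitute into (2): p₂ = (399 − 3×4207/145) / 14 = 3231/145.

p₁ = 4207/145, p₂ = 3231/145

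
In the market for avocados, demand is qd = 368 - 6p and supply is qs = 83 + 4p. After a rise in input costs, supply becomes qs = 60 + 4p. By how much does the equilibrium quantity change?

Δq = -13.8

Original equilibrium: p* = 28.5, q* = 197.
New equilibrium: 368 - 6p = 60 + 4p, so 308 = 10p and p' = 30.8; q' = 368 − 6(30.8) = 183.2.
Change in quantity: 183.2 − 197 = -13.8.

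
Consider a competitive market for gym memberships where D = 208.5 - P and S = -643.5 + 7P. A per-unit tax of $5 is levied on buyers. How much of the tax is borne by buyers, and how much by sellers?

Buyers bear $4.375, sellers bear $0.625

Pre-tax equilibrium: P* = 106.5, Q* = 102.
Tax on buyers shifts demand to D = 208.5 − 1(P + 5) = 203.5 - P.
203.5 - P = -643.5 + 7P gives seller price Ps = 105.875; buyers pay Pb = 105.875 + 5 = 110.875.
New quantity: Q = 208.5 − 1(110.875) = 97.625.
Buyer burden = 110.875 − 106.5 = 4.375; seller burden = 106.5 − 105.875 = 0.625.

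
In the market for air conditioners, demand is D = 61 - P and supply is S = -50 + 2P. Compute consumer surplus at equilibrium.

Consumer surplus = 288

Equilibrium: 61 - P = -50 + 2P gives P* = 37, Q* = 24.
Demand choke price (D = 0): P = 61.
CS = ½(61 − 37)(24) = 288.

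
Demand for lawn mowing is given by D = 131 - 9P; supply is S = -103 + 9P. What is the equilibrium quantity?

Q* = 14

Set D = S: 131 - 9P = -103 + 9P.
234 = 18P, so P* = 13.
Q* = 131 − 9(13) = 14.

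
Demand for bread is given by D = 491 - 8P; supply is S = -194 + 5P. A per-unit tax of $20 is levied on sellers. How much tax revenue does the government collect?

Pre-tax equilibrium: P* = 685/13, Q* = 903/13.
Tax on sellers shifts supply to S = -194 + 5(P − 20) = -294 + 5P.
491 - 8P = -294 + 5P gives buyer price Pb = 785/13; sellers receive Ps = 785/13 − 20 = 525/13.
New quantity: Q = 491 − 8(785/13) = 103/13.
Revenue = 20 × 103/13 = 2060/13.

Tax revenue = 2060/13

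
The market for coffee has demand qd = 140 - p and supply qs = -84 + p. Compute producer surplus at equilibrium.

Producer surplus = 392

Equilibrium: 140 - p = -84 + p gives p* = 112, q* = 28.
Supply starts at p = 84 (where qs = 0).
PS = ½(112 − 84)(28) = 392.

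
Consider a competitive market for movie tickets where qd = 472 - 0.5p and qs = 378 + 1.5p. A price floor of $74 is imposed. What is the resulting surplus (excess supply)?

Surplus = 54

Equilibrium price would be p* = 47, so the floor at 74 binds.
At p = 74: qd = 435, qs = 489.
Surplus = 489 − 435 = 54.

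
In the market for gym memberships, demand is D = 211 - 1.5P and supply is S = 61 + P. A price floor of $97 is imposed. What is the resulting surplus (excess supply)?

Equilibrium price would be P* = 60, so the floor at 97 binds.
At P = 97: D = 65.5, S = 158.
Surplus = 158 − 65.5 = 92.5.

Surplus = 92.5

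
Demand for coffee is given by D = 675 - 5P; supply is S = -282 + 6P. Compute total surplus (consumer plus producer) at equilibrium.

Total surplus = 10560

Equilibrium: 675 - 5P = -282 + 6P gives P* = 87, Q* = 240.
Demand choke price: P = 135; supply starts at P = 47.
CS = ½(135 − 87)(240) = 5760; PS = ½(87 − 47)(240) = 4800.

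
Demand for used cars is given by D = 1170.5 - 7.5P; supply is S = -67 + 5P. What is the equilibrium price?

Set D = S: 1170.5 - 7.5P = -67 + 5P.
1237.5 = 12.5P, so P* = 99.
Q* = 1170.5 − 7.5(99) = 428.

P* = 99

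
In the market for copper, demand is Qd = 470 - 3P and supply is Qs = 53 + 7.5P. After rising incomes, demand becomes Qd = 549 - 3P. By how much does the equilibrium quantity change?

ΔQ = 395/7

Original equilibrium: P* = 278/7, Q* = 2456/7.
New equilibrium: 549 - 3P = 53 + 7.5P, so 496 = 10.5P and P' = 992/21; Q' = 549 − 3(992/21) = 2851/7.
Change in quantity: 2851/7 − 2456/7 = 395/7.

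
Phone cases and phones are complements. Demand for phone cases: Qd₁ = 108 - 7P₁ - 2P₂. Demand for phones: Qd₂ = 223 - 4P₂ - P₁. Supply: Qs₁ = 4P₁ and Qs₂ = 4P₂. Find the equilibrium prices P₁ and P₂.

Market 1: 108 - 7P₁ - 2P₂ = 4P₁ → 11P₁ + 2P₂ = 108.
Market 2: 8P₂ + P₁ = 223.
Eliminating P₂: 8×(1) − 2×(2) gives 86P₁ = 418, so P₁ = 209/43.
Back-substitute into (2): P₂ = (223 − 1×209/43) / 8 = 2345/86.

P₁ = 209/43, P₂ = 2345/86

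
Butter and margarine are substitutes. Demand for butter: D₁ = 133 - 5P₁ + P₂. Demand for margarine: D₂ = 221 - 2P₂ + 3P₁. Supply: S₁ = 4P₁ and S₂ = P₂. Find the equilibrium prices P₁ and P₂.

Market 1: 133 - 5P₁ + P₂ = 4P₁ → 9P₁ - P₂ = 133.
Market 2: 3P₂ - 3P₁ = 221.
Eliminating P₂: 3×(1) + 1×(2) gives 24P₁ = 620, so P₁ = 155/6.
Back-substitute into (2): P₂ = (221 + 3×155/6) / 3 = 99.5.

P₁ = 155/6, P₂ = 99.5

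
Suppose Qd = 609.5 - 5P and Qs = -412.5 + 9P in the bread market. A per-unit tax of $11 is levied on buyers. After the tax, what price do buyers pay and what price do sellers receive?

Buyers pay 1121/14, sellers receive 967/14

Pre-tax equilibrium: P* = 73, Q* = 244.5.
Tax on buyers shifts demand to Qd = 609.5 − 5(P + 11) = 554.5 - 5P.
554.5 - 5P = -412.5 + 9P gives seller price Ps = 967/14; buyers pay Pb = 967/14 + 11 = 1121/14.
New quantity: Q = 609.5 − 5(1121/14) = 1464/7.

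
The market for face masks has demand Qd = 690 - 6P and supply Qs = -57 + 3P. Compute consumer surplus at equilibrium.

Consumer surplus = 3072

Equilibrium: 690 - 6P = -57 + 3P gives P* = 83, Q* = 192.
Demand choke price (Qd = 0): P = 115.
CS = ½(115 − 83)(192) = 3072.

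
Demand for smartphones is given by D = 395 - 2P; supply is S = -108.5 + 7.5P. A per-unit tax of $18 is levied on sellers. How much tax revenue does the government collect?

Pre-tax equilibrium: P* = 53, Q* = 289.
Tax on sellers shifts supply to S = -108.5 + 7.5(P − 18) = -243.5 + 7.5P.
395 - 2P = -243.5 + 7.5P gives buyer price Pb = 1277/19; sellers receive Ps = 1277/19 − 18 = 935/19.
New quantity: Q = 395 − 2(1277/19) = 4951/19.
Revenue = 18 × 4951/19 = 89118/19.

Tax revenue = 89118/19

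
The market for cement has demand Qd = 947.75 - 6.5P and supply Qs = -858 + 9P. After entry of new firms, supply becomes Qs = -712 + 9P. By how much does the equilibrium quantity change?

ΔQ = 1898/31

Original equilibrium: P* = 116.5, Q* = 190.5.
New equilibrium: 947.75 - 6.5P = -712 + 9P, so 1659.75 = 15.5P and P' = 6639/62; Q' = 947.75 − 6.5(6639/62) = 15607/62.
Change in quantity: 15607/62 − 190.5 = 1898/31.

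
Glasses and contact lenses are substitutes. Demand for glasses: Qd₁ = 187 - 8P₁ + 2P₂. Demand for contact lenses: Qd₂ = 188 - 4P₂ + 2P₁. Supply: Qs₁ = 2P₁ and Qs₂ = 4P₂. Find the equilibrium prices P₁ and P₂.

Market 1: 187 - 8P₁ + 2P₂ = 2P₁ → 10P₁ - 2P₂ = 187.
Market 2: 8P₂ - 2P₁ = 188.
Eliminating P₂: 8×(1) + 2×(2) gives 76P₁ = 1872, so P₁ = 468/19.
Back-substitute into (2): P₂ = (188 + 2×468/19) / 8 = 1127/38.

P₁ = 468/19, P₂ = 1127/38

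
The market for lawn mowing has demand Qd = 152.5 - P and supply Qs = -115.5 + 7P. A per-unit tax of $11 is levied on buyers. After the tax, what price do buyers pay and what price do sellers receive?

Buyers pay $43.125, sellers receive $32.125

Pre-tax equilibrium: P* = 33.5, Q* = 119.
Tax on buyers shifts demand to Qd = 152.5 − 1(P + 11) = 141.5 - P.
141.5 - P = -115.5 + 7P gives seller price Ps = 32.125; buyers pay Pb = 32.125 + 11 = 43.125.
New quantity: Q = 152.5 − 1(43.125) = 109.375.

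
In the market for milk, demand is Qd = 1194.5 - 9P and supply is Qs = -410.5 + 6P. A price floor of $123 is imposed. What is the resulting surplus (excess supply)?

Surplus = 240

Equilibrium price would be P* = 107, so the floor at 123 binds.
At P = 123: Qd = 87.5, Qs = 327.5.
Surplus = 327.5 − 87.5 = 240.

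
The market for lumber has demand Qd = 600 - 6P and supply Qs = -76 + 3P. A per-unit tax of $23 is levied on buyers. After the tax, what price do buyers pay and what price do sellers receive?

Buyers pay 745/9, sellers receive 538/9

Pre-tax equilibrium: P* = 676/9, Q* = 448/3.
Tax on buyers shifts demand to Qd = 600 − 6(P + 23) = 462 - 6P.
462 - 6P = -76 + 3P gives seller price Ps = 538/9; buyers pay Pb = 538/9 + 23 = 745/9.
New quantity: Q = 600 − 6(745/9) = 310/3.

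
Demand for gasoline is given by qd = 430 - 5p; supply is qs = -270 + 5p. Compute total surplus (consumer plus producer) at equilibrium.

Equilibrium: 430 - 5p = -270 + 5p gives p* = 70, q* = 80.
Demand choke price: p = 86; supply starts at p = 54.
CS = ½(86 − 70)(80) = 640; PS = ½(70 − 54)(80) = 640.

Total surplus = 1280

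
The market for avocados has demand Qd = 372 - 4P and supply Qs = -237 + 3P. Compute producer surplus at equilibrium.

Producer surplus = 96

Equilibrium: 372 - 4P = -237 + 3P gives P* = 87, Q* = 24.
Supply starts at P = 79 (where Qs = 0).
PS = ½(87 − 79)(24) = 96.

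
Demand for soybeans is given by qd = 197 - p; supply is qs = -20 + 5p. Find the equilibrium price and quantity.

Set qd = qs: 197 - p = -20 + 5p.
217 = 6p, so p* = 217/6.
q* = 197 − 1(217/6) = 965/6.

p* = 217/6, q* = 965/6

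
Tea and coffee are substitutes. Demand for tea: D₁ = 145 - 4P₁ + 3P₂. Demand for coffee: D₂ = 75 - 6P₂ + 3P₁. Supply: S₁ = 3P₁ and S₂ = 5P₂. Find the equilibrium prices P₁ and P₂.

P₁ = 455/17, P₂ = 240/17

Market 1: 145 - 4P₁ + 3P₂ = 3P₁ → 7P₁ - 3P₂ = 145.
Market 2: 11P₂ - 3P₁ = 75.
Eliminating P₂: 11×(1) + 3×(2) gives 68P₁ = 1820, so P₁ = 455/17.
Back-substitute into (2): P₂ = (75 + 3×455/17) / 11 = 240/17.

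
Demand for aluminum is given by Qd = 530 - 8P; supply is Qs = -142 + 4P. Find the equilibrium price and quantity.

Set Qd = Qs: 530 - 8P = -142 + 4P.
672 = 12P, so P* = 56.
Q* = 530 − 8(56) = 82.

P* = 56, Q* = 82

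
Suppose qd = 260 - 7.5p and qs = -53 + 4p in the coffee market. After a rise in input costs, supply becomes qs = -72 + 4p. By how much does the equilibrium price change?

Δp = 38/23

Original equilibrium: p* = 626/23, q* = 1285/23.
New equilibrium: 260 - 7.5p = -72 + 4p, so 332 = 11.5p and p' = 664/23; q' = 260 − 7.5(664/23) = 1000/23.
Change in price: 664/23 − 626/23 = 38/23.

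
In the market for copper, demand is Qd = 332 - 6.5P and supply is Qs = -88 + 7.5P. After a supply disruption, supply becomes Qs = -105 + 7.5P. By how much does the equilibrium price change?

Original equilibrium: P* = 30, Q* = 137.
New equilibrium: 332 - 6.5P = -105 + 7.5P, so 437 = 14P and P' = 437/14; Q' = 332 − 6.5(437/14) = 3615/28.
Change in price: 437/14 − 30 = 17/14.

ΔP = 17/14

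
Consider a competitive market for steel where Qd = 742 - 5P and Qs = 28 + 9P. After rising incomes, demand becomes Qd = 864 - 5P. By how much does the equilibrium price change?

ΔP = 61/7

Original equilibrium: P* = 51, Q* = 487.
New equilibrium: 864 - 5P = 28 + 9P, so 836 = 14P and P' = 418/7; Q' = 864 − 5(418/7) = 3958/7.
Change in price: 418/7 − 51 = 61/7.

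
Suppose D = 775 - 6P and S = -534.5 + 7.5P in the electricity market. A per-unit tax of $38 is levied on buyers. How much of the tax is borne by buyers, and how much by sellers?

Buyers bear 190/9, sellers bear 152/9

Pre-tax equilibrium: P* = 97, Q* = 193.
Tax on buyers shifts demand to D = 775 − 6(P + 38) = 547 - 6P.
547 - 6P = -534.5 + 7.5P gives seller price Ps = 721/9; buyers pay Pb = 721/9 + 38 = 1063/9.
New quantity: Q = 775 − 6(1063/9) = 199/3.
Buyer burden = 1063/9 − 97 = 190/9; seller burden = 97 − 721/9 = 152/9.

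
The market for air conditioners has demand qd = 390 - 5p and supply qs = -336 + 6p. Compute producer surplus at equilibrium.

Equilibrium: 390 - 5p = -336 + 6p gives p* = 66, q* = 60.
Supply starts at p = 56 (where qs = 0).
PS = ½(66 − 56)(60) = 300.

Producer surplus = 300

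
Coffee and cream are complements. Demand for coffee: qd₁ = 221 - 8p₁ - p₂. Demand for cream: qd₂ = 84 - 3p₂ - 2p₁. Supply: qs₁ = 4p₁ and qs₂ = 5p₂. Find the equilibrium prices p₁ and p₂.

p₁ = 842/47, p₂ = 283/47

Market 1: 221 - 8p₁ - p₂ = 4p₁ → 12p₁ + p₂ = 221.
Market 2: 8p₂ + 2p₁ = 84.
Eliminating p₂: 8×(1) − 1×(2) gives 94p₁ = 1684, so p₁ = 842/47.
Back-substitute into (2): p₂ = (84 − 2×842/47) / 8 = 283/47.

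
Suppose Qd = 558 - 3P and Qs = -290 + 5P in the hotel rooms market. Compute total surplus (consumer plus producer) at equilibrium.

Equilibrium: 558 - 3P = -290 + 5P gives P* = 106, Q* = 240.
Demand choke price: P = 186; supply starts at P = 58.
CS = ½(186 − 106)(240) = 9600; PS = ½(106 − 58)(240) = 5760.

Total surplus = 15360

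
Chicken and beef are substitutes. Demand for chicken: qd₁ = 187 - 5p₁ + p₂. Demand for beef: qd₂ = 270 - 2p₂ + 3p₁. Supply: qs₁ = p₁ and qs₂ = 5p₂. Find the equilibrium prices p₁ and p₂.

p₁ = 1579/39, p₂ = 727/13

Market 1: 187 - 5p₁ + p₂ = p₁ → 6p₁ - p₂ = 187.
Market 2: 7p₂ - 3p₁ = 270.
Eliminating p₂: 7×(1) + 1×(2) gives 39p₁ = 1579, so p₁ = 1579/39.
Back-substitute into (2): p₂ = (270 + 3×1579/39) / 7 = 727/13.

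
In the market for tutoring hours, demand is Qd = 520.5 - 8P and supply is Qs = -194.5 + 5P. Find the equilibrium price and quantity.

P* = 55, Q* = 80.5

Set Qd = Qs: 520.5 - 8P = -194.5 + 5P.
715 = 13P, so P* = 55.
Q* = 520.5 − 8(55) = 80.5.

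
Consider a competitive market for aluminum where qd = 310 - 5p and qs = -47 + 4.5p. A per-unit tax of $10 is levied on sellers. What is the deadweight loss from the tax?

Pre-tax equilibrium: p* = 714/19, q* = 2320/19.
Tax on sellers shifts supply to qs = -47 + 4.5(p − 10) = -92 + 4.5p.
310 - 5p = -92 + 4.5p gives buyer price pb = 804/19; sellers receive ps = 804/19 − 10 = 614/19.
New quantity: q = 310 − 5(804/19) = 1870/19.
DWL = ½ × 10 × (2320/19 − 1870/19) = 2250/19.

Deadweight loss = 2250/19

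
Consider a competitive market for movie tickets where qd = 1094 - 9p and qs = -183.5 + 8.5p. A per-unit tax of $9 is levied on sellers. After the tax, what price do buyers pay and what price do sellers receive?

Pre-tax equilibrium: p* = 73, q* = 437.
Tax on sellers shifts supply to qs = -183.5 + 8.5(p − 9) = -260 + 8.5p.
1094 - 9p = -260 + 8.5p gives buyer price pb = 2708/35; sellers receive ps = 2708/35 − 9 = 2393/35.
New quantity: q = 1094 − 9(2708/35) = 13918/35.

Buyers pay 2708/35, sellers receive 2393/35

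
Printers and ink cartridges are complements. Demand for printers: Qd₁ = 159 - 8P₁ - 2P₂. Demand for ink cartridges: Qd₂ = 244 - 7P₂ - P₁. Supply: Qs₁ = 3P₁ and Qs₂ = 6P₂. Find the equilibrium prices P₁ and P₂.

P₁ = 1579/141, P₂ = 2525/141

Market 1: 159 - 8P₁ - 2P₂ = 3P₁ → 11P₁ + 2P₂ = 159.
Market 2: 13P₂ + P₁ = 244.
Eliminating P₂: 13×(1) − 2×(2) gives 141P₁ = 1579, so P₁ = 1579/141.
Back-substitute into (2): P₂ = (244 − 1×1579/141) / 13 = 2525/141.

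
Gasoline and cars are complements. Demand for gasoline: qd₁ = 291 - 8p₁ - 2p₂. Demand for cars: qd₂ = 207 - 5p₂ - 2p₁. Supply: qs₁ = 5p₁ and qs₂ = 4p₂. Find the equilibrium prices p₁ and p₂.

p₁ = 2205/113, p₂ = 2109/113

Market 1: 291 - 8p₁ - 2p₂ = 5p₁ → 13p₁ + 2p₂ = 291.
Market 2: 9p₂ + 2p₁ = 207.
Eliminating p₂: 9×(1) − 2×(2) gives 113p₁ = 2205, so p₁ = 2205/113.
Back-substitute into (2): p₂ = (207 − 2×2205/113) / 9 = 2109/113.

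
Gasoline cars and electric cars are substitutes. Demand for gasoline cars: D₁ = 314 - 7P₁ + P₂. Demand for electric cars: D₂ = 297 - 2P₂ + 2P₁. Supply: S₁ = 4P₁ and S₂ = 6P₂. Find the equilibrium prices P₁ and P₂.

Market 1: 314 - 7P₁ + P₂ = 4P₁ → 11P₁ - P₂ = 314.
Market 2: 8P₂ - 2P₁ = 297.
Eliminating P₂: 8×(1) + 1×(2) gives 86P₁ = 2809, so P₁ = 2809/86.
Back-substitute into (2): P₂ = (297 + 2×2809/86) / 8 = 3895/86.

P₁ = 2809/86, P₂ = 3895/86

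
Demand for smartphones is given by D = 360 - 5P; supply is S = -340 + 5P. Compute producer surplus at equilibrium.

Equilibrium: 360 - 5P = -340 + 5P gives P* = 70, Q* = 10.
Supply starts at P = 68 (where S = 0).
PS = ½(70 − 68)(10) = 10.

Producer surplus = 10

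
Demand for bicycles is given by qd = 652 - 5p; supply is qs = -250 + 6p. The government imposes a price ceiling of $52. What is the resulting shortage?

Equilibrium price would be p* = 82, so the ceiling at 52 binds.
At p = 52: qd = 652 − 5(52) = 392, qs = -250 + 6(52) = 62.
Shortage = 392 − 62 = 330.

Shortage = 330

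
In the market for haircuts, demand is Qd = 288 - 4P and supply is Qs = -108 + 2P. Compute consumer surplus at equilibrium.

Consumer surplus = 72

Equilibrium: 288 - 4P = -108 + 2P gives P* = 66, Q* = 24.
Demand choke price (Qd = 0): P = 72.
CS = ½(72 − 66)(24) = 72.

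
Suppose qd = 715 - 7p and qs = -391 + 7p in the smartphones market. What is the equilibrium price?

p* = 79

Set qd = qs: 715 - 7p = -391 + 7p.
1106 = 14p, so p* = 79.
q* = 715 − 7(79) = 162.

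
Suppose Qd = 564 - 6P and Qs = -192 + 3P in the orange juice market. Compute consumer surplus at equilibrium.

Equilibrium: 564 - 6P = -192 + 3P gives P* = 84, Q* = 60.
Demand choke price (Qd = 0): P = 94.
CS = ½(94 − 84)(60) = 300.

Consumer surplus = 300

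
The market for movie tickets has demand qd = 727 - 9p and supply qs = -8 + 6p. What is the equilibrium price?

p* = 49

Set qd = qs: 727 - 9p = -8 + 6p.
735 = 15p, so p* = 49.
q* = 727 − 9(49) = 286.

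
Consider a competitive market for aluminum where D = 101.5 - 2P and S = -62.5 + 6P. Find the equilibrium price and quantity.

Set D = S: 101.5 - 2P = -62.5 + 6P.
164 = 8P, so P* = 20.5.
Q* = 101.5 − 2(20.5) = 60.5.

P* = 20.5, Q* = 60.5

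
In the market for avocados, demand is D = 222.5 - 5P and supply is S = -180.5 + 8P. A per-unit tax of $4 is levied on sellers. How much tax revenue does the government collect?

Tax revenue = 2870/13

Pre-tax equilibrium: P* = 31, Q* = 67.5.
Tax on sellers shifts supply to S = -180.5 + 8(P − 4) = -212.5 + 8P.
222.5 - 5P = -212.5 + 8P gives buyer price Pb = 435/13; sellers receive Ps = 435/13 − 4 = 383/13.
New quantity: Q = 222.5 − 5(435/13) = 1435/26.
Revenue = 4 × 1435/26 = 2870/13.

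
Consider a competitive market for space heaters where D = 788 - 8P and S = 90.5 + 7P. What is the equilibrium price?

Set D = S: 788 - 8P = 90.5 + 7P.
697.5 = 15P, so P* = 46.5.
Q* = 788 − 8(46.5) = 416.

P* = 46.5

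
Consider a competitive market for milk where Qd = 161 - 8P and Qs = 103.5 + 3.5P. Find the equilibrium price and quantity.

P* = 5, Q* = 121

Set Qd = Qs: 161 - 8P = 103.5 + 3.5P.
57.5 = 11.5P, so P* = 5.
Q* = 161 − 8(5) = 121.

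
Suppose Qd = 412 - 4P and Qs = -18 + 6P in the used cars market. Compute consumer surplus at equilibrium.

Equilibrium: 412 - 4P = -18 + 6P gives P* = 43, Q* = 240.
Demand choke price (Qd = 0): P = 103.
CS = ½(103 − 43)(240) = 7200.

Consumer surplus = 7200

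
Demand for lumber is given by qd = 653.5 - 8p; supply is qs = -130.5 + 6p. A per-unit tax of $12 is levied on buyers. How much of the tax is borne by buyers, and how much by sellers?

Buyers bear 36/7, sellers bear 48/7

Pre-tax equilibrium: p* = 56, q* = 205.5.
Tax on buyers shifts demand to qd = 653.5 − 8(p + 12) = 557.5 - 8p.
557.5 - 8p = -130.5 + 6p gives seller price ps = 344/7; buyers pay pb = 344/7 + 12 = 428/7.
New quantity: q = 653.5 − 8(428/7) = 2301/14.
Buyer burden = 428/7 − 56 = 36/7; seller burden = 56 − 344/7 = 48/7.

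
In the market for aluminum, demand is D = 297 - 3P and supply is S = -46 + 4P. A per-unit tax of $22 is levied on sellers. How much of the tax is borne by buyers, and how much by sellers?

Buyers bear 88/7, sellers bear 66/7

Pre-tax equilibrium: P* = 49, Q* = 150.
Tax on sellers shifts supply to S = -46 + 4(P − 22) = -134 + 4P.
297 - 3P = -134 + 4P gives buyer price Pb = 431/7; sellers receive Ps = 431/7 − 22 = 277/7.
New quantity: Q = 297 − 3(431/7) = 786/7.
Buyer burden = 431/7 − 49 = 88/7; seller burden = 49 − 277/7 = 66/7.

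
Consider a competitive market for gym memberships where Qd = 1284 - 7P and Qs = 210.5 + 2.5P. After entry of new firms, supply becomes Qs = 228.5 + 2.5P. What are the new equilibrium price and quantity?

Original equilibrium: P* = 113, Q* = 493.
New equilibrium: 1284 - 7P = 228.5 + 2.5P, so 1055.5 = 9.5P and P' = 2111/19; Q' = 1284 − 7(2111/19) = 9619/19.

P' = 2111/19, Q' = 9619/19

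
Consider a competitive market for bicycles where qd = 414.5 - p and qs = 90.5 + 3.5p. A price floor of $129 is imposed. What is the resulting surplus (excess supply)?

Equilibrium price would be p* = 72, so the floor at 129 binds.
At p = 129: qd = 285.5, qs = 542.
Surplus = 542 − 285.5 = 256.5.

Surplus = 256.5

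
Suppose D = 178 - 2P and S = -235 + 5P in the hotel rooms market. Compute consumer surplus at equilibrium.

Equilibrium: 178 - 2P = -235 + 5P gives P* = 59, Q* = 60.
Demand choke price (D = 0): P = 89.
CS = ½(89 − 59)(60) = 900.

Consumer surplus = 900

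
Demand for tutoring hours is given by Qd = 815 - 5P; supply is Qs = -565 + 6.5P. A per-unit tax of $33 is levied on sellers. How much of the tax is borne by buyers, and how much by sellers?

Buyers bear 429/23, sellers bear 330/23

Pre-tax equilibrium: P* = 120, Q* = 215.
Tax on sellers shifts supply to Qs = -565 + 6.5(P − 33) = -779.5 + 6.5P.
815 - 5P = -779.5 + 6.5P gives buyer price Pb = 3189/23; sellers receive Ps = 3189/23 − 33 = 2430/23.
New quantity: Q = 815 − 5(3189/23) = 2800/23.
Buyer burden = 3189/23 − 120 = 429/23; seller burden = 120 − 2430/23 = 330/23.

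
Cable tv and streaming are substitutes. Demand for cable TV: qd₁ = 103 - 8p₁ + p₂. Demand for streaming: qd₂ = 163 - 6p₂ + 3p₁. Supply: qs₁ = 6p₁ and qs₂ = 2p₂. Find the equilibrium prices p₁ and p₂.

p₁ = 987/109, p₂ = 2591/109

Market 1: 103 - 8p₁ + p₂ = 6p₁ → 14p₁ - p₂ = 103.
Market 2: 8p₂ - 3p₁ = 163.
Eliminating p₂: 8×(1) + 1×(2) gives 109p₁ = 987, so p₁ = 987/109.
Back-substitute into (2): p₂ = (163 + 3×987/109) / 8 = 2591/109.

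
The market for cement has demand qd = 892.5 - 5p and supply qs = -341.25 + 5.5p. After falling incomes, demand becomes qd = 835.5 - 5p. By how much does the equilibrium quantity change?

Δq = -209/7

Original equilibrium: p* = 117.5, q* = 305.
New equilibrium: 835.5 - 5p = -341.25 + 5.5p, so 1176.75 = 10.5p and p' = 1569/14; q' = 835.5 − 5(1569/14) = 1926/7.
Change in quantity: 1926/7 − 305 = -209/7.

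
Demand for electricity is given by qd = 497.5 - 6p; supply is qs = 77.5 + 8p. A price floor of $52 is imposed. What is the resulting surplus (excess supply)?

Surplus = 308

Equilibrium price would be p* = 30, so the floor at 52 binds.
At p = 52: qd = 185.5, qs = 493.5.
Surplus = 493.5 − 185.5 = 308.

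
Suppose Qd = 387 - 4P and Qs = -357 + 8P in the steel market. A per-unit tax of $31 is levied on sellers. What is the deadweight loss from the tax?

Deadweight loss = 3844/3

Pre-tax equilibrium: P* = 62, Q* = 139.
Tax on sellers shifts supply to Qs = -357 + 8(P − 31) = -605 + 8P.
387 - 4P = -605 + 8P gives buyer price Pb = 248/3; sellers receive Ps = 248/3 − 31 = 155/3.
New quantity: Q = 387 − 4(248/3) = 169/3.
DWL = ½ × 31 × (139 − 169/3) = 3844/3.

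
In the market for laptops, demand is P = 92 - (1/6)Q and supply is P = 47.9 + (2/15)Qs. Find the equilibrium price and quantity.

P* = 67.5, Q* = 147

Set the two price expressions equal: 92 - (1/6)Q = 47.9 + (2/15)Q.
44.1 = 0.3Q, so Q* = 147.
P* = 92 − (1/6)(147) = 67.5.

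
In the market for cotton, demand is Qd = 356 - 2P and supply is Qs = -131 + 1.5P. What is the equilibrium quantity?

Set Qd = Qs: 356 - 2P = -131 + 1.5P.
487 = 3.5P, so P* = 974/7.
Q* = 356 − 2(974/7) = 544/7.

Q* = 544/7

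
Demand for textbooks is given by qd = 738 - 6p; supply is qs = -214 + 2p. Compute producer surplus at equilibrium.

Producer surplus = 144

Equilibrium: 738 - 6p = -214 + 2p gives p* = 119, q* = 24.
Supply starts at p = 107 (where qs = 0).
PS = ½(119 − 107)(24) = 144.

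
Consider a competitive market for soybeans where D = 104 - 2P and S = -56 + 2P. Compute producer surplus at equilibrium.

Producer surplus = 144

Equilibrium: 104 - 2P = -56 + 2P gives P* = 40, Q* = 24.
Supply starts at P = 28 (where S = 0).
PS = ½(40 − 28)(24) = 144.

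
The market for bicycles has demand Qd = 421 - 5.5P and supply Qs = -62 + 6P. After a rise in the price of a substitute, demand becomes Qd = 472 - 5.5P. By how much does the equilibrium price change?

ΔP = 102/23

Original equilibrium: P* = 42, Q* = 190.
New equilibrium: 472 - 5.5P = -62 + 6P, so 534 = 11.5P and P' = 1068/23; Q' = 472 − 5.5(1068/23) = 4982/23.
Change in price: 1068/23 − 42 = 102/23.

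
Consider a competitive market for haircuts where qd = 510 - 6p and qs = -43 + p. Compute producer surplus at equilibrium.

Producer surplus = 648

Equilibrium: 510 - 6p = -43 + p gives p* = 79, q* = 36.
Supply starts at p = 43 (where qs = 0).
PS = ½(79 − 43)(36) = 648.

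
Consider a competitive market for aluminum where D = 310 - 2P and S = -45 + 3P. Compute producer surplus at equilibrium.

Producer surplus = 4704

Equilibrium: 310 - 2P = -45 + 3P gives P* = 71, Q* = 168.
Supply starts at P = 15 (where S = 0).
PS = ½(71 − 15)(168) = 4704.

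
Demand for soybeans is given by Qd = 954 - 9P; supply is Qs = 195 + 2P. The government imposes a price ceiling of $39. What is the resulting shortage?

Shortage = 330

Equilibrium price would be P* = 69, so the ceiling at 39 binds.
At P = 39: Qd = 954 − 9(39) = 603, Qs = 195 + 2(39) = 273.
Shortage = 603 − 273 = 330.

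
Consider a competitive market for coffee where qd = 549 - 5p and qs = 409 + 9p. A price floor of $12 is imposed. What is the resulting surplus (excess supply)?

Surplus = 28

Equilibrium price would be p* = 10, so the floor at 12 binds.
At p = 12: qd = 489, qs = 517.
Surplus = 517 − 489 = 28.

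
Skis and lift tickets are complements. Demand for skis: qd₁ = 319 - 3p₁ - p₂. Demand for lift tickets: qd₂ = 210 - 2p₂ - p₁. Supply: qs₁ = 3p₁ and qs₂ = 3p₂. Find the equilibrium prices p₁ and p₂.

Market 1: 319 - 3p₁ - p₂ = 3p₁ → 6p₁ + p₂ = 319.
Market 2: 5p₂ + p₁ = 210.
Eliminating p₂: 5×(1) − 1×(2) gives 29p₁ = 1385, so p₁ = 1385/29.
Back-substitute into (2): p₂ = (210 − 1×1385/29) / 5 = 941/29.

p₁ = 1385/29, p₂ = 941/29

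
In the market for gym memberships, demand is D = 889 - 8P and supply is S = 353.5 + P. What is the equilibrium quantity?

Q* = 413

Set D = S: 889 - 8P = 353.5 + P.
535.5 = 9P, so P* = 59.5.
Q* = 889 − 8(59.5) = 413.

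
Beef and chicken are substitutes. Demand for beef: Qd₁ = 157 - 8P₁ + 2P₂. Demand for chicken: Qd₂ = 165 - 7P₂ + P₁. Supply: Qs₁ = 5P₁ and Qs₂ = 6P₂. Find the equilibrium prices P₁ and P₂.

P₁ = 2371/167, P₂ = 2302/167

Market 1: 157 - 8P₁ + 2P₂ = 5P₁ → 13P₁ - 2P₂ = 157.
Market 2: 13P₂ - P₁ = 165.
Eliminating P₂: 13×(1) + 2×(2) gives 167P₁ = 2371, so P₁ = 2371/167.
Back-substitute into (2): P₂ = (165 + 1×2371/167) / 13 = 2302/167.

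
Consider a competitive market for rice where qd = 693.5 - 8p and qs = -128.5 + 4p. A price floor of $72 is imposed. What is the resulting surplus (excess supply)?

Equilibrium price would be p* = 68.5, so the floor at 72 binds.
At p = 72: qd = 117.5, qs = 159.5.
Surplus = 159.5 − 117.5 = 42.

Surplus = 42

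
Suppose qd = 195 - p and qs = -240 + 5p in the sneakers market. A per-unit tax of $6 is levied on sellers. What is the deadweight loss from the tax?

Deadweight loss = 15

Pre-tax equilibrium: p* = 72.5, q* = 122.5.
Tax on sellers shifts supply to qs = -240 + 5(p − 6) = -270 + 5p.
195 - p = -270 + 5p gives buyer price pb = 77.5; sellers receive ps = 77.5 − 6 = 71.5.
New quantity: q = 195 − 1(77.5) = 117.5.
DWL = ½ × 6 × (122.5 − 117.5) = 15.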